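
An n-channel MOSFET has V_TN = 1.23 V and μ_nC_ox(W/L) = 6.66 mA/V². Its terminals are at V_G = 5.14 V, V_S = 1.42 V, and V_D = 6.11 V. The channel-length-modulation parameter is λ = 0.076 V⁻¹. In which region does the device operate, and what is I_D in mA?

Saturation; I_D = 28.0 mA

V_GS = V_G − V_S = 5.14 − 1.42 = 3.72 V; V_DS = V_D − V_S = 6.11 − 1.42 = 4.69 V.
V_ov = V_GS − V_TN = 3.72 − 1.23 = 2.49 V.
Since V_DS = 4.69 V ≥ V_ov = 2.49 V, the device is in saturation.
I_D = ½ k_n V_ov² (1 + λ V_DS) = 0.5 × 6.66 × 2.49² × (1 + 0.076 × 4.69) = 28 mA.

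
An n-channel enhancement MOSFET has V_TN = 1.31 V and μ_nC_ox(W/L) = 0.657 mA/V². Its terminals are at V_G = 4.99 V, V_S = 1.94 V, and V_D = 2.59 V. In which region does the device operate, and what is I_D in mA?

V_GS = V_G − V_S = 4.99 − 1.94 = 3.05 V; V_DS = V_D − V_S = 2.59 − 1.94 = 0.65 V.
V_ov = V_GS − V_TN = 3.05 − 1.31 = 1.74 V.
Since V_DS = 0.65 V < V_ov = 1.74 V, the device is in the triode region.
I_D = k_n [V_ov · V_DS − ½ V_DS²] = 0.657 × [1.74 × 0.65 − 0.5 × 0.65²] = 0.604 mA.

Triode; I_D = 0.604 mA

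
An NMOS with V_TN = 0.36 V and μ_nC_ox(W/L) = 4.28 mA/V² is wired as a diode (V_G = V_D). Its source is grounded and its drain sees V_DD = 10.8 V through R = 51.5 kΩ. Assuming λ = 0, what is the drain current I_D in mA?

I_D = 0.197 mA

With gate tied to drain, V_GS = V_DS ≥ V_GS − V_TN, so the device is in saturation.
KCL at the drain: ½ k_n (V_GS − V_TN)² = (V_DD − V_GS)/R.
Let x = V_GS − 0.36. Then 110 x² + x − 10.44 = 0, giving x = 0.303 V (positive root), so V_GS = 0.663 V.
I_D = (V_DD − V_GS)/R = (10.8 − 0.663) / 51.5 = 0.197 mA.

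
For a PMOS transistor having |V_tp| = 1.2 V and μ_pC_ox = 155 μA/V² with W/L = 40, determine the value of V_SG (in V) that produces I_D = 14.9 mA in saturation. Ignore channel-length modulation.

k_p = μ_pC_ox · (W/L) = 6.2 mA/V².
In saturation I_D = ½ k_p (V_SG − |V_tp|)², so V_SG − |V_tp| = √(2 I_D / k_p) = √(2 × 14.9 / 6.2) = 2.19 V.
V_SG = 1.2 + 2.19 = 3.39 V.

V_SG = 3.39 V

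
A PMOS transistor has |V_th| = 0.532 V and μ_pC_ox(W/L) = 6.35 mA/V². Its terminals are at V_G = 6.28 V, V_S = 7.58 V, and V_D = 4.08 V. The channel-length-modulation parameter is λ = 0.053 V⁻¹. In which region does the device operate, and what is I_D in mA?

Saturation; I_D = 2.22 mA

V_SG = V_S − V_G = 7.58 − 6.28 = 1.3 V; V_SD = V_S − V_D = 7.58 − 4.08 = 3.5 V.
V_ov = V_SG − |V_th| = 1.3 − 0.532 = 0.768 V.
Since V_SD = 3.5 V ≥ V_ov = 0.768 V, the device is in saturation.
I_D = ½ k_p V_ov² (1 + λ V_SD) = 0.5 × 6.35 × 0.768² × (1 + 0.053 × 3.5) = 2.22 mA.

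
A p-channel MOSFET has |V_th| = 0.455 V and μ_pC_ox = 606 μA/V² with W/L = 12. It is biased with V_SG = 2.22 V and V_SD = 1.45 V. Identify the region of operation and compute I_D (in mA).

k_p = μ_pC_ox · (W/L) = 7.272 mA/V².
V_ov = V_SG − |V_th| = 2.22 − 0.455 = 1.77 V.
Since V_SD = 1.45 V < V_ov = 1.77 V, the device is in the triode region.
I_D = k_p [V_ov · V_SD − ½ V_SD²] = 7.272 × [1.77 × 1.45 − 0.5 × 1.45²] = 11 mA.

Triode; I_D = 11.0 mA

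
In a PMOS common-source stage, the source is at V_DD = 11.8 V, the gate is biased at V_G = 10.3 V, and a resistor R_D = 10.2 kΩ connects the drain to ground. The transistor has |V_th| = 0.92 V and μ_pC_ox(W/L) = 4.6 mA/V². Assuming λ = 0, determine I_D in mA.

V_SG = V_DD − V_G = 11.8 − 10.3 = 1.5 V, so V_ov = 1.5 − 0.92 = 0.58 V.
Assume saturation: I_D = ½ k_p V_ov² = 0.5 × 4.6 × 0.58² = 0.774 mA, giving V_SD = V_DD − I_D R_D = 11.8 − 0.774 × 10.2 = 3.91 V.
V_SD = 3.91 V ≥ V_ov = 0.58 V, confirming saturation.

I_D = 0.774 mA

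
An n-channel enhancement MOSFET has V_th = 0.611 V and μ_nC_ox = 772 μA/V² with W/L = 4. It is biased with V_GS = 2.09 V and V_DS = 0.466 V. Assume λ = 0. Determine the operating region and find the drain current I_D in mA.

k_n = μ_nC_ox · (W/L) = 3.088 mA/V².
V_ov = V_GS − V_th = 2.09 − 0.611 = 1.48 V.
Since V_DS = 0.466 V < V_ov = 1.48 V, the device is in the triode region.
I_D = k_n [V_ov · V_DS − ½ V_DS²] = 3.088 × [1.48 × 0.466 − 0.5 × 0.466²] = 1.79 mA.

Triode; I_D = 1.79 mA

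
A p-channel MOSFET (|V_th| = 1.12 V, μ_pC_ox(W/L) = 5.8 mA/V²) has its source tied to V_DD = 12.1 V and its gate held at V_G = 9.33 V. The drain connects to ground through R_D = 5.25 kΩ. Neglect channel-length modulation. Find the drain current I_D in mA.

I_D = 2.26 mA

V_SG = V_DD − V_G = 12.1 − 9.33 = 2.77 V, so V_ov = 2.77 − 1.12 = 1.65 V.
Assume saturation: I_D = ½ k_p V_ov² = 0.5 × 5.8 × 1.65² = 7.9 mA, giving V_SD = V_DD − I_D R_D = 12.1 − 7.9 × 5.25 = -29.4 V.
But -29.4 V < V_ov = 1.65 V, so the device is actually in triode.
In triode I_D = k_p[V_ov V_SD − ½ V_SD²] and I_D = (V_DD − V_SD)/R_D. Equating: 15.2 V_SD² − 51.24 V_SD + 12.1 = 0, giving V_SD = 0.256 V (the root below V_ov).
I_D = (12.1 − 0.256) / 5.25 = 2.26 mA.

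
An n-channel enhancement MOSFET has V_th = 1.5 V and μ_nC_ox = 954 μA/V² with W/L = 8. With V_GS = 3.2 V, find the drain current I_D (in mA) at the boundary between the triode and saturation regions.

I_D = 11.0 mA

At the boundary V_DS = V_ov = V_GS − V_th = 3.2 − 1.5 = 1.7 V.
k_n = μ_nC_ox · (W/L) = 7.632 mA/V².
I_D = ½ k_n V_ov² = 0.5 × 7.632 × 1.7² = 11 mA.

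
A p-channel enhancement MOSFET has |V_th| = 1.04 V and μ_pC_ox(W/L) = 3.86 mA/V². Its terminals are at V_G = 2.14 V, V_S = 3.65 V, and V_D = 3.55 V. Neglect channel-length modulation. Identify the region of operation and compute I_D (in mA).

Triode; I_D = 0.162 mA

V_SG = V_S − V_G = 3.65 − 2.14 = 1.51 V; V_SD = V_S − V_D = 3.65 − 3.55 = 0.1 V.
V_ov = V_SG − |V_th| = 1.51 − 1.04 = 0.47 V.
Since V_SD = 0.1 V < V_ov = 0.47 V, the device is in the triode region.
I_D = k_p [V_ov · V_SD − ½ V_SD²] = 3.86 × [0.47 × 0.1 − 0.5 × 0.1²] = 0.162 mA.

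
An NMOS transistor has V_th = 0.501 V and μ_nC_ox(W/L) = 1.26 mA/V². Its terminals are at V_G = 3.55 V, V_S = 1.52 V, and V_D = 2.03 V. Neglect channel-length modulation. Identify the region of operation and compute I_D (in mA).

Triode; I_D = 0.819 mA

V_GS = V_G − V_S = 3.55 − 1.52 = 2.03 V; V_DS = V_D − V_S = 2.03 − 1.52 = 0.51 V.
V_ov = V_GS − V_th = 2.03 − 0.501 = 1.53 V.
Since V_DS = 0.51 V < V_ov = 1.53 V, the device is in the triode region.
I_D = k_n [V_ov · V_DS − ½ V_DS²] = 1.26 × [1.53 × 0.51 − 0.5 × 0.51²] = 0.819 mA.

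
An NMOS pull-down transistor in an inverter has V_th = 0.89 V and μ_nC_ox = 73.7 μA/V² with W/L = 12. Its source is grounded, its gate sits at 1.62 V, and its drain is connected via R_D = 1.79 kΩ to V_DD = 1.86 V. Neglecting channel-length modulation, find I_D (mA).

V_GS = V_G = 1.62 V, so V_ov = 1.62 − 0.89 = 0.73 V.
k_n = μ_nC_ox · (W/L) = 0.8844 mA/V².
Assume saturation: I_D = ½ k_n V_ov² = 0.5 × 0.8844 × 0.73² = 0.236 mA, giving V_DS = V_DD − I_D R_D = 1.86 − 0.236 × 1.79 = 1.44 V.
V_DS = 1.44 V ≥ V_ov = 0.73 V, confirming saturation.

I_D = 0.236 mA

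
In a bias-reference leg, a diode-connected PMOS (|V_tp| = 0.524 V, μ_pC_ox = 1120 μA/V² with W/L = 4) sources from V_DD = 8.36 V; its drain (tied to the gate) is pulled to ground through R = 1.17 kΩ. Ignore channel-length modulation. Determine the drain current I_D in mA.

With gate tied to drain, V_SG = V_SD ≥ V_SG − |V_tp|, so the device is in saturation.
k_p = μ_pC_ox · (W/L) = 4.48 mA/V².
KCL at the drain: ½ k_p (V_SG − |V_tp|)² = (V_DD − V_SG)/R.
Let x = V_SG − 0.524. Then 2.62 x² + x − 7.836 = 0, giving x = 1.55 V (positive root), so V_SG = 2.07 V.
I_D = (V_DD − V_SG)/R = (8.36 − 2.07) / 1.17 = 5.37 mA.

I_D = 5.37 mA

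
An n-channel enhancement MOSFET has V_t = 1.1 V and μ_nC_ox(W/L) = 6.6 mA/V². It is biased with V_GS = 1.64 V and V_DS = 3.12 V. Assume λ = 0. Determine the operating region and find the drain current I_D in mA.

V_ov = V_GS − V_t = 1.64 − 1.1 = 0.54 V.
Since V_DS = 3.12 V ≥ V_ov = 0.54 V, the device is in saturation.
I_D = ½ k_n V_ov² = 0.5 × 6.6 × 0.54² = 0.962 mA.

Saturation; I_D = 0.962 mA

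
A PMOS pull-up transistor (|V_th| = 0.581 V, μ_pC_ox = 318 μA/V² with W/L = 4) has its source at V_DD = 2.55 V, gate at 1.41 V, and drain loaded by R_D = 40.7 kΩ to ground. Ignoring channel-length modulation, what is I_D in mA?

V_SG = V_DD − V_G = 2.55 − 1.41 = 1.14 V, so V_ov = 1.14 − 0.581 = 0.559 V.
k_p = μ_pC_ox · (W/L) = 1.272 mA/V².
Assume saturation: I_D = ½ k_p V_ov² = 0.5 × 1.272 × 0.559² = 0.199 mA, giving V_SD = V_DD − I_D R_D = 2.55 − 0.199 × 40.7 = -5.54 V.
But -5.54 V < V_ov = 0.559 V, so the device is actually in triode.
In triode I_D = k_p[V_ov V_SD − ½ V_SD²] and I_D = (V_DD − V_SD)/R_D. Equating: 25.9 V_SD² − 29.94 V_SD + 2.55 = 0, giving V_SD = 0.0926 V (the root below V_ov).
I_D = (2.55 − 0.0926) / 40.7 = 0.0604 mA.

I_D = 0.0604 mA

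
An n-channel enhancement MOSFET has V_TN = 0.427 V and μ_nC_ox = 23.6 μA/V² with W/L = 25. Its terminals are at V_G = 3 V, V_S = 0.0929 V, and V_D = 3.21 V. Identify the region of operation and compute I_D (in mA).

V_GS = V_G − V_S = 3 − 0.0929 = 2.91 V; V_DS = V_D − V_S = 3.21 − 0.0929 = 3.12 V.
k_n = μ_nC_ox · (W/L) = 0.59 mA/V².
V_ov = V_GS − V_TN = 2.91 − 0.427 = 2.48 V.
Since V_DS = 3.12 V ≥ V_ov = 2.48 V, the device is in saturation.
I_D = ½ k_n V_ov² = 0.5 × 0.59 × 2.48² = 1.81 mA.

Saturation; I_D = 1.81 mA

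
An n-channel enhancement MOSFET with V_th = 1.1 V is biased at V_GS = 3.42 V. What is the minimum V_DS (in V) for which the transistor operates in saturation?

V_DS,sat = 2.32 V

The boundary between triode and saturation is V_DS = V_GS − V_th = V_ov.
V_ov = 3.42 − 1.1 = 2.32 V.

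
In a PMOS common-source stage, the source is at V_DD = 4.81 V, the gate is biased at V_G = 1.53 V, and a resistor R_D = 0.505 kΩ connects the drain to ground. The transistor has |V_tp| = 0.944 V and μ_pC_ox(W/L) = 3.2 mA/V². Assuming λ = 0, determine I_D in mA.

V_SG = V_DD − V_G = 4.81 − 1.53 = 3.28 V, so V_ov = 3.28 − 0.944 = 2.34 V.
Assume saturation: I_D = ½ k_p V_ov² = 0.5 × 3.2 × 2.34² = 8.73 mA, giving V_SD = V_DD − I_D R_D = 4.81 − 8.73 × 0.505 = 0.401 V.
But 0.401 V < V_ov = 2.34 V, so the device is actually in triode.
In triode I_D = k_p[V_ov V_SD − ½ V_SD²] and I_D = (V_DD − V_SD)/R_D. Equating: 0.808 V_SD² − 4.775 V_SD + 4.81 = 0, giving V_SD = 1.29 V (the root below V_ov).
I_D = (4.81 − 1.29) / 0.505 = 6.97 mA.

I_D = 6.97 mA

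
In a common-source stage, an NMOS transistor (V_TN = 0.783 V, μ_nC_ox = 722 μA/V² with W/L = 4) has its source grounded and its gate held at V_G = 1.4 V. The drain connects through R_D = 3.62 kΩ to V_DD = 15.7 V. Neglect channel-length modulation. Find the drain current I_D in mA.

I_D = 0.550 mA

V_GS = V_G = 1.4 V, so V_ov = 1.4 − 0.783 = 0.617 V.
k_n = μ_nC_ox · (W/L) = 2.888 mA/V².
Assume saturation: I_D = ½ k_n V_ov² = 0.5 × 2.888 × 0.617² = 0.55 mA, giving V_DS = V_DD − I_D R_D = 15.7 − 0.55 × 3.62 = 13.7 V.
V_DS = 13.7 V ≥ V_ov = 0.617 V, confirming saturation.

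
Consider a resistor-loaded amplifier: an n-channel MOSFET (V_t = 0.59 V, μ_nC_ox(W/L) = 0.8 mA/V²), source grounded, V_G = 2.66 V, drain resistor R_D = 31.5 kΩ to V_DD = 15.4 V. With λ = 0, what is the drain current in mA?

I_D = 0.479 mA

V_GS = V_G = 2.66 V, so V_ov = 2.66 − 0.59 = 2.07 V.
Assume saturation: I_D = ½ k_n V_ov² = 0.5 × 0.8 × 2.07² = 1.71 mA, giving V_DS = V_DD − I_D R_D = 15.4 − 1.71 × 31.5 = -38.6 V.
But -38.6 V < V_ov = 2.07 V, so the device is actually in triode.
In triode I_D = k_n[V_ov V_DS − ½ V_DS²] and I_D = (V_DD − V_DS)/R_D. Equating: 12.6 V_DS² − 53.16 V_DS + 15.4 = 0, giving V_DS = 0.313 V (the root below V_ov).
I_D = (15.4 − 0.313) / 31.5 = 0.479 mA.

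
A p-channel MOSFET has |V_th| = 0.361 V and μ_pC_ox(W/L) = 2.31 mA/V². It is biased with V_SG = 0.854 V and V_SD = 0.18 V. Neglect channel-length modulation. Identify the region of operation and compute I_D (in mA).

Triode; I_D = 0.168 mA

V_ov = V_SG − |V_th| = 0.854 − 0.361 = 0.493 V.
Since V_SD = 0.18 V < V_ov = 0.493 V, the device is in the triode region.
I_D = k_p [V_ov · V_SD − ½ V_SD²] = 2.31 × [0.493 × 0.18 − 0.5 × 0.18²] = 0.168 mA.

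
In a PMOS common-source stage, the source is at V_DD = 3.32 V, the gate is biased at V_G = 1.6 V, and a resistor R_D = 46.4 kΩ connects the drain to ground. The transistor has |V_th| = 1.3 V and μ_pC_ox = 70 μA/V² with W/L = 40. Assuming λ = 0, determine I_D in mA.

V_SG = V_DD − V_G = 3.32 − 1.6 = 1.72 V, so V_ov = 1.72 − 1.3 = 0.42 V.
k_p = μ_pC_ox · (W/L) = 2.8 mA/V².
Assume saturation: I_D = ½ k_p V_ov² = 0.5 × 2.8 × 0.42² = 0.247 mA, giving V_SD = V_DD − I_D R_D = 3.32 − 0.247 × 46.4 = -8.14 V.
But -8.14 V < V_ov = 0.42 V, so the device is actually in triode.
In triode I_D = k_p[V_ov V_SD − ½ V_SD²] and I_D = (V_DD − V_SD)/R_D. Equating: 65 V_SD² − 55.57 V_SD + 3.32 = 0, giving V_SD = 0.0646 V (the root below V_ov).
I_D = (3.32 − 0.0646) / 46.4 = 0.0702 mA.

I_D = 0.0702 mA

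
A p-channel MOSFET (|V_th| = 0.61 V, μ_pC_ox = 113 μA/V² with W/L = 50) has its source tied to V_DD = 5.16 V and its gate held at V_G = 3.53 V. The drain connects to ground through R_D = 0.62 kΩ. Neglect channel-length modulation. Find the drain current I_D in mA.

V_SG = V_DD − V_G = 5.16 − 3.53 = 1.63 V, so V_ov = 1.63 − 0.61 = 1.02 V.
k_p = μ_pC_ox · (W/L) = 5.65 mA/V².
Assume saturation: I_D = ½ k_p V_ov² = 0.5 × 5.65 × 1.02² = 2.94 mA, giving V_SD = V_DD − I_D R_D = 5.16 − 2.94 × 0.62 = 3.34 V.
V_SD = 3.34 V ≥ V_ov = 1.02 V, confirming saturation.

I_D = 2.94 mA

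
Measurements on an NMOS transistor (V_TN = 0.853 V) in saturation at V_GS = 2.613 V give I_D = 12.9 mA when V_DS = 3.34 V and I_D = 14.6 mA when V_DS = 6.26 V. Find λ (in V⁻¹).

With V_GS fixed, I_D ∝ (1 + λ V_DS) in saturation, so I_D2/I_D1 = (1 + λ V_DS2)/(1 + λ V_DS1).
14.6/12.9 = 1.132 = (1 + 6.26 λ)/(1 + 3.34 λ).
Solving: λ (I_D1 V_DS2 − I_D2 V_DS1) = I_D2 − I_D1, so λ = (14.6 − 12.9) / (12.9 × 6.26 − 14.6 × 3.34) = 1.7 / 32 = 0.0531 V⁻¹.

λ = 0.0531 V⁻¹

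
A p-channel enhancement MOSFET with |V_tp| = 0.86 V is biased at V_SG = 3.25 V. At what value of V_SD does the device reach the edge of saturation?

The boundary between triode and saturation is V_SD = V_SG − |V_tp| = V_ov.
V_ov = 3.25 − 0.86 = 2.39 V.

V_SD,sat = 2.39 V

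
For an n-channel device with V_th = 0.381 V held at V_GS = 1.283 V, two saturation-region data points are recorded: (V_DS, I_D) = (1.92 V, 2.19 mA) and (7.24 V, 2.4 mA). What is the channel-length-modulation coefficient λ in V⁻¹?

λ = 0.0187 V⁻¹

With V_GS fixed, I_D ∝ (1 + λ V_DS) in saturation, so I_D2/I_D1 = (1 + λ V_DS2)/(1 + λ V_DS1).
2.4/2.19 = 1.096 = (1 + 7.24 λ)/(1 + 1.92 λ).
Solving: λ (I_D1 V_DS2 − I_D2 V_DS1) = I_D2 − I_D1, so λ = (2.4 − 2.19) / (2.19 × 7.24 − 2.4 × 1.92) = 0.21 / 11.2 = 0.0187 V⁻¹.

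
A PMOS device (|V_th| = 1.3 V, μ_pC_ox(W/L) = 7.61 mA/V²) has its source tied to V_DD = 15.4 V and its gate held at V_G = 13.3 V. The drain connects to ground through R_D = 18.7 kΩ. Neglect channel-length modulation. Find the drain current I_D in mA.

I_D = 0.816 mA

V_SG = V_DD − V_G = 15.4 − 13.3 = 2.1 V, so V_ov = 2.1 − 1.3 = 0.8 V.
Assume saturation: I_D = ½ k_p V_ov² = 0.5 × 7.61 × 0.8² = 2.44 mA, giving V_SD = V_DD − I_D R_D = 15.4 − 2.44 × 18.7 = -30.1 V.
But -30.1 V < V_ov = 0.8 V, so the device is actually in triode.
In triode I_D = k_p[V_ov V_SD − ½ V_SD²] and I_D = (V_DD − V_SD)/R_D. Equating: 71.2 V_SD² − 114.8 V_SD + 15.4 = 0, giving V_SD = 0.148 V (the root below V_ov).
I_D = (15.4 − 0.148) / 18.7 = 0.816 mA.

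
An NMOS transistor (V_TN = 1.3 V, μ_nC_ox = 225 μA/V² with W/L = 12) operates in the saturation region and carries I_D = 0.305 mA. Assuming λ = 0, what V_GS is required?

k_n = μ_nC_ox · (W/L) = 2.7 mA/V².
In saturation I_D = ½ k_n (V_GS − V_TN)², so V_GS − V_TN = √(2 I_D / k_n) = √(2 × 0.305 / 2.7) = 0.475 V.
V_GS = 1.3 + 0.475 = 1.78 V.

V_GS = 1.78 V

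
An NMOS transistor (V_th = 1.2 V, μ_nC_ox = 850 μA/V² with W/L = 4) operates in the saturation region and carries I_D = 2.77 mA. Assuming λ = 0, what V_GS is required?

V_GS = 2.48 V

k_n = μ_nC_ox · (W/L) = 3.4 mA/V².
In saturation I_D = ½ k_n (V_GS − V_th)², so V_GS − V_th = √(2 I_D / k_n) = √(2 × 2.77 / 3.4) = 1.28 V.
V_GS = 1.2 + 1.28 = 2.48 V.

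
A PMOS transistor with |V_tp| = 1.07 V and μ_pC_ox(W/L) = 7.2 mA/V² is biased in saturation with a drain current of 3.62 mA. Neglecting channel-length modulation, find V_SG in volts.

V_SG = 2.07 V

In saturation I_D = ½ k_p (V_SG − |V_tp|)², so V_SG − |V_tp| = √(2 I_D / k_p) = √(2 × 3.62 / 7.2) = 1 V.
V_SG = 1.07 + 1 = 2.07 V.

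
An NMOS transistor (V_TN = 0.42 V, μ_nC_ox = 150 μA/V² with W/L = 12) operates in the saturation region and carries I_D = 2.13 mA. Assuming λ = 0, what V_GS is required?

V_GS = 1.96 V

k_n = μ_nC_ox · (W/L) = 1.8 mA/V².
In saturation I_D = ½ k_n (V_GS − V_TN)², so V_GS − V_TN = √(2 I_D / k_n) = √(2 × 2.13 / 1.8) = 1.54 V.
V_GS = 0.42 + 1.54 = 1.96 V.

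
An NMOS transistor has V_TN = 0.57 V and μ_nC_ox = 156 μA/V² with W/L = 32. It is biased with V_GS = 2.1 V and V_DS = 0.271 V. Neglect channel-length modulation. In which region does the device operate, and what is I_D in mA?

Triode; I_D = 1.89 mA

k_n = μ_nC_ox · (W/L) = 4.992 mA/V².
V_ov = V_GS − V_TN = 2.1 − 0.57 = 1.53 V.
Since V_DS = 0.271 V < V_ov = 1.53 V, the device is in the triode region.
I_D = k_n [V_ov · V_DS − ½ V_DS²] = 4.992 × [1.53 × 0.271 − 0.5 × 0.271²] = 1.89 mA.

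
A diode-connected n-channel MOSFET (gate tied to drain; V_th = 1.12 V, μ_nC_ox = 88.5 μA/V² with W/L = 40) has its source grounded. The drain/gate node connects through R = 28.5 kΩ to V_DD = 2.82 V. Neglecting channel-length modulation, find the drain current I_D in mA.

I_D = 0.0535 mA

With gate tied to drain, V_GS = V_DS ≥ V_GS − V_th, so the device is in saturation.
k_n = μ_nC_ox · (W/L) = 3.54 mA/V².
KCL at the drain: ½ k_n (V_GS − V_th)² = (V_DD − V_GS)/R.
Let x = V_GS − 1.12. Then 50.4 x² + x − 1.7 = 0, giving x = 0.174 V (positive root), so V_GS = 1.29 V.
I_D = (V_DD − V_GS)/R = (2.82 − 1.29) / 28.5 = 0.0535 mA.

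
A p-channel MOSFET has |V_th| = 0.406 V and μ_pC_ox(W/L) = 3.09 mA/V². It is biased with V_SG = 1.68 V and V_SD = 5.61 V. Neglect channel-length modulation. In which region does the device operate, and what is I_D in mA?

Saturation; I_D = 2.51 mA

V_ov = V_SG − |V_th| = 1.68 − 0.406 = 1.27 V.
Since V_SD = 5.61 V ≥ V_ov = 1.27 V, the device is in saturation.
I_D = ½ k_p V_ov² = 0.5 × 3.09 × 1.27² = 2.51 mA.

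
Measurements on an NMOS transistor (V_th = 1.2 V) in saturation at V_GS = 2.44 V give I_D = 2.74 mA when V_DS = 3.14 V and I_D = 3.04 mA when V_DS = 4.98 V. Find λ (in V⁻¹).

λ = 0.0732 V⁻¹

With V_GS fixed, I_D ∝ (1 + λ V_DS) in saturation, so I_D2/I_D1 = (1 + λ V_DS2)/(1 + λ V_DS1).
3.04/2.74 = 1.109 = (1 + 4.98 λ)/(1 + 3.14 λ).
Solving: λ (I_D1 V_DS2 − I_D2 V_DS1) = I_D2 − I_D1, so λ = (3.04 − 2.74) / (2.74 × 4.98 − 3.04 × 3.14) = 0.3 / 4.1 = 0.0732 V⁻¹.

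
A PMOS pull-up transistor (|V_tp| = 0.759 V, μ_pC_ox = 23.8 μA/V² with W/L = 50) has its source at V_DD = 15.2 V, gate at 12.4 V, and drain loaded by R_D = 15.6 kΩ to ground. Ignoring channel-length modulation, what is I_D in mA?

I_D = 0.946 mA

V_SG = V_DD − V_G = 15.2 − 12.4 = 2.8 V, so V_ov = 2.8 − 0.759 = 2.04 V.
k_p = μ_pC_ox · (W/L) = 1.19 mA/V².
Assume saturation: I_D = ½ k_p V_ov² = 0.5 × 1.19 × 2.04² = 2.48 mA, giving V_SD = V_DD − I_D R_D = 15.2 − 2.48 × 15.6 = -23.5 V.
But -23.5 V < V_ov = 2.04 V, so the device is actually in triode.
In triode I_D = k_p[V_ov V_SD − ½ V_SD²] and I_D = (V_DD − V_SD)/R_D. Equating: 9.28 V_SD² − 38.89 V_SD + 15.2 = 0, giving V_SD = 0.436 V (the root below V_ov).
I_D = (15.2 − 0.436) / 15.6 = 0.946 mA.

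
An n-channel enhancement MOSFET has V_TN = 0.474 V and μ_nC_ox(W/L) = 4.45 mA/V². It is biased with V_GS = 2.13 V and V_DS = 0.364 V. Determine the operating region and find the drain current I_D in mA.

V_ov = V_GS − V_TN = 2.13 − 0.474 = 1.66 V.
Since V_DS = 0.364 V < V_ov = 1.66 V, the device is in the triode region.
I_D = k_n [V_ov · V_DS − ½ V_DS²] = 4.45 × [1.66 × 0.364 − 0.5 × 0.364²] = 2.39 mA.

Triode; I_D = 2.39 mA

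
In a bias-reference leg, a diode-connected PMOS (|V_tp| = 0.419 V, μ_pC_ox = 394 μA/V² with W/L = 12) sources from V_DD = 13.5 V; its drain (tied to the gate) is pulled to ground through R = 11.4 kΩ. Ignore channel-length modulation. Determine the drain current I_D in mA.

I_D = 1.09 mA

With gate tied to drain, V_SG = V_SD ≥ V_SG − |V_tp|, so the device is in saturation.
k_p = μ_pC_ox · (W/L) = 4.728 mA/V².
KCL at the drain: ½ k_p (V_SG − |V_tp|)² = (V_DD − V_SG)/R.
Let x = V_SG − 0.419. Then 26.9 x² + x − 13.08 = 0, giving x = 0.678 V (positive root), so V_SG = 1.1 V.
I_D = (V_DD − V_SG)/R = (13.5 − 1.1) / 11.4 = 1.09 mA.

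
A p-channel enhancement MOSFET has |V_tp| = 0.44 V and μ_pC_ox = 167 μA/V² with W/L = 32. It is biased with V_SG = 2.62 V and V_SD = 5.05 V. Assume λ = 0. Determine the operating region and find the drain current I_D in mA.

Saturation; I_D = 12.7 mA

k_p = μ_pC_ox · (W/L) = 5.344 mA/V².
V_ov = V_SG − |V_tp| = 2.62 − 0.44 = 2.18 V.
Since V_SD = 5.05 V ≥ V_ov = 2.18 V, the device is in saturation.
I_D = ½ k_p V_ov² = 0.5 × 5.344 × 2.18² = 12.7 mA.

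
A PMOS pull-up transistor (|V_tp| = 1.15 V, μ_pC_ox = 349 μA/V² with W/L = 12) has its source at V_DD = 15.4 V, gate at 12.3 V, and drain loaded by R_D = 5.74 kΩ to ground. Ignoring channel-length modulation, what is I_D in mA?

I_D = 2.62 mA

V_SG = V_DD − V_G = 15.4 − 12.3 = 3.1 V, so V_ov = 3.1 − 1.15 = 1.95 V.
k_p = μ_pC_ox · (W/L) = 4.188 mA/V².
Assume saturation: I_D = ½ k_p V_ov² = 0.5 × 4.188 × 1.95² = 7.96 mA, giving V_SD = V_DD − I_D R_D = 15.4 − 7.96 × 5.74 = -30.3 V.
But -30.3 V < V_ov = 1.95 V, so the device is actually in triode.
In triode I_D = k_p[V_ov V_SD − ½ V_SD²] and I_D = (V_DD − V_SD)/R_D. Equating: 12 V_SD² − 47.88 V_SD + 15.4 = 0, giving V_SD = 0.353 V (the root below V_ov).
I_D = (15.4 − 0.353) / 5.74 = 2.62 mA.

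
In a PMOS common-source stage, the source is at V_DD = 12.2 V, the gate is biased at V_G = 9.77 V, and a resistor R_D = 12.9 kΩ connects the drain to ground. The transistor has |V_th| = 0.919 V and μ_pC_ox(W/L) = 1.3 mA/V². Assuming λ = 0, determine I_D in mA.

V_SG = V_DD − V_G = 12.2 − 9.77 = 2.43 V, so V_ov = 2.43 − 0.919 = 1.51 V.
Assume saturation: I_D = ½ k_p V_ov² = 0.5 × 1.3 × 1.51² = 1.48 mA, giving V_SD = V_DD − I_D R_D = 12.2 − 1.48 × 12.9 = -6.94 V.
But -6.94 V < V_ov = 1.51 V, so the device is actually in triode.
In triode I_D = k_p[V_ov V_SD − ½ V_SD²] and I_D = (V_DD − V_SD)/R_D. Equating: 8.38 V_SD² − 26.34 V_SD + 12.2 = 0, giving V_SD = 0.565 V (the root below V_ov).
I_D = (12.2 − 0.565) / 12.9 = 0.902 mA.

I_D = 0.902 mA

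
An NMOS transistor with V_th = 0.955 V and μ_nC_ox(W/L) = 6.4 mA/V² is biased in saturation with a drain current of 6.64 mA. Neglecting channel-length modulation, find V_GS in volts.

In saturation I_D = ½ k_n (V_GS − V_th)², so V_GS − V_th = √(2 I_D / k_n) = √(2 × 6.64 / 6.4) = 1.44 V.
V_GS = 0.955 + 1.44 = 2.4 V.

V_GS = 2.40 V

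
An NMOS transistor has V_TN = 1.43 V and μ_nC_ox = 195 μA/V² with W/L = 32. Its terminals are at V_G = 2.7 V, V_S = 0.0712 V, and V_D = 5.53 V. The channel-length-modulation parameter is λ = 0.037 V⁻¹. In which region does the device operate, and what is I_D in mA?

V_GS = V_G − V_S = 2.7 − 0.0712 = 2.63 V; V_DS = V_D − V_S = 5.53 − 0.0712 = 5.46 V.
k_n = μ_nC_ox · (W/L) = 6.24 mA/V².
V_ov = V_GS − V_TN = 2.63 − 1.43 = 1.2 V.
Since V_DS = 5.46 V ≥ V_ov = 1.2 V, the device is in saturation.
I_D = ½ k_n V_ov² (1 + λ V_DS) = 0.5 × 6.24 × 1.2² × (1 + 0.037 × 5.46) = 5.39 mA.

Saturation; I_D = 5.39 mA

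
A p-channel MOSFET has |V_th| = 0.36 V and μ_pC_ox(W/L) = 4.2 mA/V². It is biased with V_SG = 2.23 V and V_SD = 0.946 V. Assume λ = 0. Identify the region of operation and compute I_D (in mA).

Triode; I_D = 5.55 mA

V_ov = V_SG − |V_th| = 2.23 − 0.36 = 1.87 V.
Since V_SD = 0.946 V < V_ov = 1.87 V, the device is in the triode region.
I_D = k_p [V_ov · V_SD − ½ V_SD²] = 4.2 × [1.87 × 0.946 − 0.5 × 0.946²] = 5.55 mA.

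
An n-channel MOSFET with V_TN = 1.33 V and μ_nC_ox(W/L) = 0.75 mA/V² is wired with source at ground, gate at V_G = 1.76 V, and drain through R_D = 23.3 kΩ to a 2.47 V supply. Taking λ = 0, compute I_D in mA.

V_GS = V_G = 1.76 V, so V_ov = 1.76 − 1.33 = 0.43 V.
Assume saturation: I_D = ½ k_n V_ov² = 0.5 × 0.75 × 0.43² = 0.0693 mA, giving V_DS = V_DD − I_D R_D = 2.47 − 0.0693 × 23.3 = 0.854 V.
V_DS = 0.854 V ≥ V_ov = 0.43 V, confirming saturation.

I_D = 0.0693 mA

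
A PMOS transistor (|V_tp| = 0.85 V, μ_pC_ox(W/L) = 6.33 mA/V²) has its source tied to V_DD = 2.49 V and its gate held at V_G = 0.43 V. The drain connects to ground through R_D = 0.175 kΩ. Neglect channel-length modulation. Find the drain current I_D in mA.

V_SG = V_DD − V_G = 2.49 − 0.43 = 2.06 V, so V_ov = 2.06 − 0.85 = 1.21 V.
Assume saturation: I_D = ½ k_p V_ov² = 0.5 × 6.33 × 1.21² = 4.63 mA, giving V_SD = V_DD − I_D R_D = 2.49 − 4.63 × 0.175 = 1.68 V.
V_SD = 1.68 V ≥ V_ov = 1.21 V, confirming saturation.

I_D = 4.63 mA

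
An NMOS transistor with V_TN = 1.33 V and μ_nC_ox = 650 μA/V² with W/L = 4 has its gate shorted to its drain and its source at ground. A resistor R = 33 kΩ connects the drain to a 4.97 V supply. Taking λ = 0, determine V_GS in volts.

V_GS = 1.61 V

With gate tied to drain, V_GS = V_DS ≥ V_GS − V_TN, so the device is in saturation.
k_n = μ_nC_ox · (W/L) = 2.6 mA/V².
KCL at the drain: ½ k_n (V_GS − V_TN)² = (V_DD − V_GS)/R.
Let x = V_GS − 1.33. Then 42.9 x² + x − 3.64 = 0, giving x = 0.28 V (positive root), so V_GS = 1.61 V.
I_D = (V_DD − V_GS)/R = (4.97 − 1.61) / 33 = 0.102 mA.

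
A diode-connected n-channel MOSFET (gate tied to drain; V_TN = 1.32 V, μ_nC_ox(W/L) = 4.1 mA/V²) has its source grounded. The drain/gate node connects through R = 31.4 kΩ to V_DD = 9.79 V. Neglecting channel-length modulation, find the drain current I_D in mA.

I_D = 0.258 mA

With gate tied to drain, V_GS = V_DS ≥ V_GS − V_TN, so the device is in saturation.
KCL at the drain: ½ k_n (V_GS − V_TN)² = (V_DD − V_GS)/R.
Let x = V_GS − 1.32. Then 64.4 x² + x − 8.47 = 0, giving x = 0.355 V (positive root), so V_GS = 1.68 V.
I_D = (V_DD − V_GS)/R = (9.79 − 1.68) / 31.4 = 0.258 mA.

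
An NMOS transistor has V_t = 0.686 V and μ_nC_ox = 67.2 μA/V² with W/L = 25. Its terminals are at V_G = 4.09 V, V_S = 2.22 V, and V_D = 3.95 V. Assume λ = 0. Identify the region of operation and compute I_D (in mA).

Saturation; I_D = 1.18 mA

V_GS = V_G − V_S = 4.09 − 2.22 = 1.87 V; V_DS = V_D − V_S = 3.95 − 2.22 = 1.73 V.
k_n = μ_nC_ox · (W/L) = 1.68 mA/V².
V_ov = V_GS − V_t = 1.87 − 0.686 = 1.18 V.
Since V_DS = 1.73 V ≥ V_ov = 1.18 V, the device is in saturation.
I_D = ½ k_n V_ov² = 0.5 × 1.68 × 1.18² = 1.18 mA.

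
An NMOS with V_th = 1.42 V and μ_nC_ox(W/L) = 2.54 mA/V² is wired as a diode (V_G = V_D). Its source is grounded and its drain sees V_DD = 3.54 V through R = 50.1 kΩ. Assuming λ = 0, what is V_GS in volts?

With gate tied to drain, V_GS = V_DS ≥ V_GS − V_th, so the device is in saturation.
KCL at the drain: ½ k_n (V_GS − V_th)² = (V_DD − V_GS)/R.
Let x = V_GS − 1.42. Then 63.6 x² + x − 2.12 = 0, giving x = 0.175 V (positive root), so V_GS = 1.59 V.
I_D = (V_DD − V_GS)/R = (3.54 − 1.59) / 50.1 = 0.0388 mA.

V_GS = 1.59 V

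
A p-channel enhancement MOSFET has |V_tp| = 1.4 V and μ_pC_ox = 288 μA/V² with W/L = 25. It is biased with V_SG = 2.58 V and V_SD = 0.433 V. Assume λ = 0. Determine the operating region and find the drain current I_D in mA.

Triode; I_D = 3.00 mA

k_p = μ_pC_ox · (W/L) = 7.2 mA/V².
V_ov = V_SG − |V_tp| = 2.58 − 1.4 = 1.18 V.
Since V_SD = 0.433 V < V_ov = 1.18 V, the device is in the triode region.
I_D = k_p [V_ov · V_SD − ½ V_SD²] = 7.2 × [1.18 × 0.433 − 0.5 × 0.433²] = 3 mA.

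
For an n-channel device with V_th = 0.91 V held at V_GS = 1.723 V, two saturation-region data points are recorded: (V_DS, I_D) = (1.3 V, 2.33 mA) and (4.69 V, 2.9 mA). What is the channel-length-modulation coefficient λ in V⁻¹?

With V_GS fixed, I_D ∝ (1 + λ V_DS) in saturation, so I_D2/I_D1 = (1 + λ V_DS2)/(1 + λ V_DS1).
2.9/2.33 = 1.245 = (1 + 4.69 λ)/(1 + 1.3 λ).
Solving: λ (I_D1 V_DS2 − I_D2 V_DS1) = I_D2 − I_D1, so λ = (2.9 − 2.33) / (2.33 × 4.69 − 2.9 × 1.3) = 0.57 / 7.16 = 0.0796 V⁻¹.

λ = 0.0796 V⁻¹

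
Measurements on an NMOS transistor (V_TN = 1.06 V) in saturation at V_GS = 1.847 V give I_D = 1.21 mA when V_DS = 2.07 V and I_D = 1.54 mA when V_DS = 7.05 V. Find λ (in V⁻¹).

With V_GS fixed, I_D ∝ (1 + λ V_DS) in saturation, so I_D2/I_D1 = (1 + λ V_DS2)/(1 + λ V_DS1).
1.54/1.21 = 1.273 = (1 + 7.05 λ)/(1 + 2.07 λ).
Solving: λ (I_D1 V_DS2 − I_D2 V_DS1) = I_D2 − I_D1, so λ = (1.54 − 1.21) / (1.21 × 7.05 − 1.54 × 2.07) = 0.33 / 5.34 = 0.0618 V⁻¹.

λ = 0.0618 V⁻¹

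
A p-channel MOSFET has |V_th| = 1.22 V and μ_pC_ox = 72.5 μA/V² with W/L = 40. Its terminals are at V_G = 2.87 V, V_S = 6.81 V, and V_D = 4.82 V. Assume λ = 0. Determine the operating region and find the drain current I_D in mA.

Triode; I_D = 9.95 mA

V_SG = V_S − V_G = 6.81 − 2.87 = 3.94 V; V_SD = V_S − V_D = 6.81 − 4.82 = 1.99 V.
k_p = μ_pC_ox · (W/L) = 2.9 mA/V².
V_ov = V_SG − |V_th| = 3.94 − 1.22 = 2.72 V.
Since V_SD = 1.99 V < V_ov = 2.72 V, the device is in the triode region.
I_D = k_p [V_ov · V_SD − ½ V_SD²] = 2.9 × [2.72 × 1.99 − 0.5 × 1.99²] = 9.95 mA.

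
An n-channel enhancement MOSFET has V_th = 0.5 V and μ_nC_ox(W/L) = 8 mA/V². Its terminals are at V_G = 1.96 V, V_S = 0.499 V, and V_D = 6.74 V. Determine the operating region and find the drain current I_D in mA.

Saturation; I_D = 3.69 mA

V_GS = V_G − V_S = 1.96 − 0.499 = 1.46 V; V_DS = V_D − V_S = 6.74 − 0.499 = 6.24 V.
V_ov = V_GS − V_th = 1.46 − 0.5 = 0.961 V.
Since V_DS = 6.24 V ≥ V_ov = 0.961 V, the device is in saturation.
I_D = ½ k_n V_ov² = 0.5 × 8 × 0.961² = 3.69 mA.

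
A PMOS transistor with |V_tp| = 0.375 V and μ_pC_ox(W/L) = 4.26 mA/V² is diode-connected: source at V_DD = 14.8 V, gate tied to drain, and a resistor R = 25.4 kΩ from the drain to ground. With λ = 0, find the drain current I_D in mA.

With gate tied to drain, V_SG = V_SD ≥ V_SG − |V_tp|, so the device is in saturation.
KCL at the drain: ½ k_p (V_SG − |V_tp|)² = (V_DD − V_SG)/R.
Let x = V_SG − 0.375. Then 54.1 x² + x − 14.43 = 0, giving x = 0.507 V (positive root), so V_SG = 0.882 V.
I_D = (V_DD − V_SG)/R = (14.8 − 0.882) / 25.4 = 0.548 mA.

I_D = 0.548 mA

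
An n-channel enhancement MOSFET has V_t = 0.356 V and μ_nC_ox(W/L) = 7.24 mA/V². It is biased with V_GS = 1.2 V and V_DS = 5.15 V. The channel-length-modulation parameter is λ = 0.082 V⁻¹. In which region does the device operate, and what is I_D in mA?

V_ov = V_GS − V_t = 1.2 − 0.356 = 0.844 V.
Since V_DS = 5.15 V ≥ V_ov = 0.844 V, the device is in saturation.
I_D = ½ k_n V_ov² (1 + λ V_DS) = 0.5 × 7.24 × 0.844² × (1 + 0.082 × 5.15) = 3.67 mA.

Saturation; I_D = 3.67 mA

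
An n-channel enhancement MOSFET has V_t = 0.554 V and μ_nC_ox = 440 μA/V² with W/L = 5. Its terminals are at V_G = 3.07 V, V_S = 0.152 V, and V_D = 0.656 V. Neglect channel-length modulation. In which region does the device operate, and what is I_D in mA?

V_GS = V_G − V_S = 3.07 − 0.152 = 2.92 V; V_DS = V_D − V_S = 0.656 − 0.152 = 0.504 V.
k_n = μ_nC_ox · (W/L) = 2.2 mA/V².
V_ov = V_GS − V_t = 2.92 − 0.554 = 2.36 V.
Since V_DS = 0.504 V < V_ov = 2.36 V, the device is in the triode region.
I_D = k_n [V_ov · V_DS − ½ V_DS²] = 2.2 × [2.36 × 0.504 − 0.5 × 0.504²] = 2.34 mA.

Triode; I_D = 2.34 mA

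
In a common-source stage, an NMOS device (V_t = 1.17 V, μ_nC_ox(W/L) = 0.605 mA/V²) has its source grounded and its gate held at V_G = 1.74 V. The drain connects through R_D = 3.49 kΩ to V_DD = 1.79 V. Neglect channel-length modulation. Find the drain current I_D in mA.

V_GS = V_G = 1.74 V, so V_ov = 1.74 − 1.17 = 0.57 V.
Assume saturation: I_D = ½ k_n V_ov² = 0.5 × 0.605 × 0.57² = 0.0983 mA, giving V_DS = V_DD − I_D R_D = 1.79 − 0.0983 × 3.49 = 1.45 V.
V_DS = 1.45 V ≥ V_ov = 0.57 V, confirming saturation.

I_D = 0.0983 mA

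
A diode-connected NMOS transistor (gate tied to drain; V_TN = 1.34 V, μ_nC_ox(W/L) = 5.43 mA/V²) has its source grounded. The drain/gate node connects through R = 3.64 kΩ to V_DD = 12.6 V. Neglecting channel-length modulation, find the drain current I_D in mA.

With gate tied to drain, V_GS = V_DS ≥ V_GS − V_TN, so the device is in saturation.
KCL at the drain: ½ k_n (V_GS − V_TN)² = (V_DD − V_GS)/R.
Let x = V_GS − 1.34. Then 9.88 x² + x − 11.26 = 0, giving x = 1.02 V (positive root), so V_GS = 2.36 V.
I_D = (V_DD − V_GS)/R = (12.6 − 2.36) / 3.64 = 2.81 mA.

I_D = 2.81 mA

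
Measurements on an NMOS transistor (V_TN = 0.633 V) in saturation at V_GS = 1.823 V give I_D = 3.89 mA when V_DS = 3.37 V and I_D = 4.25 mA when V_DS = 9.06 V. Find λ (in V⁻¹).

With V_GS fixed, I_D ∝ (1 + λ V_DS) in saturation, so I_D2/I_D1 = (1 + λ V_DS2)/(1 + λ V_DS1).
4.25/3.89 = 1.093 = (1 + 9.06 λ)/(1 + 3.37 λ).
Solving: λ (I_D1 V_DS2 − I_D2 V_DS1) = I_D2 − I_D1, so λ = (4.25 − 3.89) / (3.89 × 9.06 − 4.25 × 3.37) = 0.36 / 20.9 = 0.0172 V⁻¹.

λ = 0.0172 V⁻¹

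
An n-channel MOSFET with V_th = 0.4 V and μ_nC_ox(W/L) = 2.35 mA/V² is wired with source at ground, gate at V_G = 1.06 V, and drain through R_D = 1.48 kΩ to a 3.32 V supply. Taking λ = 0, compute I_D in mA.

I_D = 0.512 mA

V_GS = V_G = 1.06 V, so V_ov = 1.06 − 0.4 = 0.66 V.
Assume saturation: I_D = ½ k_n V_ov² = 0.5 × 2.35 × 0.66² = 0.512 mA, giving V_DS = V_DD − I_D R_D = 3.32 − 0.512 × 1.48 = 2.56 V.
V_DS = 2.56 V ≥ V_ov = 0.66 V, confirming saturation.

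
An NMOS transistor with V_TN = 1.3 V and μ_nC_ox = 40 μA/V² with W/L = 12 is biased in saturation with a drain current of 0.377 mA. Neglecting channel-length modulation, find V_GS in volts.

k_n = μ_nC_ox · (W/L) = 0.48 mA/V².
In saturation I_D = ½ k_n (V_GS − V_TN)², so V_GS − V_TN = √(2 I_D / k_n) = √(2 × 0.377 / 0.48) = 1.25 V.
V_GS = 1.3 + 1.25 = 2.55 V.

V_GS = 2.55 V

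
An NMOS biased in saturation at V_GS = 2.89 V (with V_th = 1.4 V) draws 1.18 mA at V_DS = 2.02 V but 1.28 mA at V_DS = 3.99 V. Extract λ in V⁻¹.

With V_GS fixed, I_D ∝ (1 + λ V_DS) in saturation, so I_D2/I_D1 = (1 + λ V_DS2)/(1 + λ V_DS1).
1.28/1.18 = 1.085 = (1 + 3.99 λ)/(1 + 2.02 λ).
Solving: λ (I_D1 V_DS2 − I_D2 V_DS1) = I_D2 − I_D1, so λ = (1.28 − 1.18) / (1.18 × 3.99 − 1.28 × 2.02) = 0.1 / 2.12 = 0.0471 V⁻¹.

λ = 0.0471 V⁻¹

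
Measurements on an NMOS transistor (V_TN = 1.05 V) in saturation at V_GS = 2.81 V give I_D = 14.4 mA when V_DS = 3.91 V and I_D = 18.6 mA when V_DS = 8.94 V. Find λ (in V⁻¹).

With V_GS fixed, I_D ∝ (1 + λ V_DS) in saturation, so I_D2/I_D1 = (1 + λ V_DS2)/(1 + λ V_DS1).
18.6/14.4 = 1.292 = (1 + 8.94 λ)/(1 + 3.91 λ).
Solving: λ (I_D1 V_DS2 − I_D2 V_DS1) = I_D2 − I_D1, so λ = (18.6 − 14.4) / (14.4 × 8.94 − 18.6 × 3.91) = 4.2 / 56 = 0.075 V⁻¹.

λ = 0.0750 V⁻¹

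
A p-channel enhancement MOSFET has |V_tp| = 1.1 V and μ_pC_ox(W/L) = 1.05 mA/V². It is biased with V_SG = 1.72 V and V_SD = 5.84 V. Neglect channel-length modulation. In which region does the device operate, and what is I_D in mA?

Saturation; I_D = 0.202 mA

V_ov = V_SG − |V_tp| = 1.72 − 1.1 = 0.62 V.
Since V_SD = 5.84 V ≥ V_ov = 0.62 V, the device is in saturation.
I_D = ½ k_p V_ov² = 0.5 × 1.05 × 0.62² = 0.202 mA.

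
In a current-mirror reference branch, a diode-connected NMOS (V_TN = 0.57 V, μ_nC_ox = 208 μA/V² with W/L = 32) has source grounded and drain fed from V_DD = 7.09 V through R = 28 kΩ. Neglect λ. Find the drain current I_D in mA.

With gate tied to drain, V_GS = V_DS ≥ V_GS − V_TN, so the device is in saturation.
k_n = μ_nC_ox · (W/L) = 6.656 mA/V².
KCL at the drain: ½ k_n (V_GS − V_TN)² = (V_DD − V_GS)/R.
Let x = V_GS − 0.57. Then 93.2 x² + x − 6.52 = 0, giving x = 0.259 V (positive root), so V_GS = 0.829 V.
I_D = (V_DD − V_GS)/R = (7.09 − 0.829) / 28 = 0.224 mA.

I_D = 0.224 mA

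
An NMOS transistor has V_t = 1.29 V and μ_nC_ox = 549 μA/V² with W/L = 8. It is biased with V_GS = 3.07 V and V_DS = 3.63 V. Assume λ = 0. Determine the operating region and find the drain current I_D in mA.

Saturation; I_D = 6.96 mA

k_n = μ_nC_ox · (W/L) = 4.392 mA/V².
V_ov = V_GS − V_t = 3.07 − 1.29 = 1.78 V.
Since V_DS = 3.63 V ≥ V_ov = 1.78 V, the device is in saturation.
I_D = ½ k_n V_ov² = 0.5 × 4.392 × 1.78² = 6.96 mA.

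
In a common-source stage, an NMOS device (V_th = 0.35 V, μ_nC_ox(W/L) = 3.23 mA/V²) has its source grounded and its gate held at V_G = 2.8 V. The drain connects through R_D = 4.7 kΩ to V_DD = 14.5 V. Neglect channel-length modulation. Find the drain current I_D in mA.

I_D = 3.00 mA

V_GS = V_G = 2.8 V, so V_ov = 2.8 − 0.35 = 2.45 V.
Assume saturation: I_D = ½ k_n V_ov² = 0.5 × 3.23 × 2.45² = 9.69 mA, giving V_DS = V_DD − I_D R_D = 14.5 − 9.69 × 4.7 = -31.1 V.
But -31.1 V < V_ov = 2.45 V, so the device is actually in triode.
In triode I_D = k_n[V_ov V_DS − ½ V_DS²] and I_D = (V_DD − V_DS)/R_D. Equating: 7.59 V_DS² − 38.19 V_DS + 14.5 = 0, giving V_DS = 0.414 V (the root below V_ov).
I_D = (14.5 − 0.414) / 4.7 = 3 mA.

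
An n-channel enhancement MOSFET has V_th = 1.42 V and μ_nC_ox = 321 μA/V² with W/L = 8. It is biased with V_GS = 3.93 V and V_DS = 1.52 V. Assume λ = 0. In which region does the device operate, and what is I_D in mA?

Triode; I_D = 6.83 mA

k_n = μ_nC_ox · (W/L) = 2.568 mA/V².
V_ov = V_GS − V_th = 3.93 − 1.42 = 2.51 V.
Since V_DS = 1.52 V < V_ov = 2.51 V, the device is in the triode region.
I_D = k_n [V_ov · V_DS − ½ V_DS²] = 2.568 × [2.51 × 1.52 − 0.5 × 1.52²] = 6.83 mA.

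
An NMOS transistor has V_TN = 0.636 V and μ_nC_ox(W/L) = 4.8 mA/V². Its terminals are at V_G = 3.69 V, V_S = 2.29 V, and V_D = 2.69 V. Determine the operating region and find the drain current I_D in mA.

Triode; I_D = 1.08 mA

V_GS = V_G − V_S = 3.69 − 2.29 = 1.4 V; V_DS = V_D − V_S = 2.69 − 2.29 = 0.4 V.
V_ov = V_GS − V_TN = 1.4 − 0.636 = 0.764 V.
Since V_DS = 0.4 V < V_ov = 0.764 V, the device is in the triode region.
I_D = k_n [V_ov · V_DS − ½ V_DS²] = 4.8 × [0.764 × 0.4 − 0.5 × 0.4²] = 1.08 mA.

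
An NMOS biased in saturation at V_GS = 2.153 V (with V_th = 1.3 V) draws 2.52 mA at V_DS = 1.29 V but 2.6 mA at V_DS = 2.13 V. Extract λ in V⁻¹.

With V_GS fixed, I_D ∝ (1 + λ V_DS) in saturation, so I_D2/I_D1 = (1 + λ V_DS2)/(1 + λ V_DS1).
2.6/2.52 = 1.032 = (1 + 2.13 λ)/(1 + 1.29 λ).
Solving: λ (I_D1 V_DS2 − I_D2 V_DS1) = I_D2 − I_D1, so λ = (2.6 − 2.52) / (2.52 × 2.13 − 2.6 × 1.29) = 0.08 / 2.01 = 0.0397 V⁻¹.

λ = 0.0397 V⁻¹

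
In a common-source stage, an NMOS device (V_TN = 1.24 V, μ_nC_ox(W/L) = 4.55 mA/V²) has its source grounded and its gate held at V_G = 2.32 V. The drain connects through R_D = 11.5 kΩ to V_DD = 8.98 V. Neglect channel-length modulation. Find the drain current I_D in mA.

I_D = 0.766 mA

V_GS = V_G = 2.32 V, so V_ov = 2.32 − 1.24 = 1.08 V.
Assume saturation: I_D = ½ k_n V_ov² = 0.5 × 4.55 × 1.08² = 2.65 mA, giving V_DS = V_DD − I_D R_D = 8.98 − 2.65 × 11.5 = -21.5 V.
But -21.5 V < V_ov = 1.08 V, so the device is actually in triode.
In triode I_D = k_n[V_ov V_DS − ½ V_DS²] and I_D = (V_DD − V_DS)/R_D. Equating: 26.2 V_DS² − 57.51 V_DS + 8.98 = 0, giving V_DS = 0.169 V (the root below V_ov).
I_D = (8.98 − 0.169) / 11.5 = 0.766 mA.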